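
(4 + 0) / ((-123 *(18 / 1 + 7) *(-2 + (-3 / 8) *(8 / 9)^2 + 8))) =-0.00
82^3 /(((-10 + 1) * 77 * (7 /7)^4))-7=-556219 /693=-802.62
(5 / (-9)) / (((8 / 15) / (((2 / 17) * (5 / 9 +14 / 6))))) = -325 / 918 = -0.35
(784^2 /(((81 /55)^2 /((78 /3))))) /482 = 24171347200 /1581201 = 15286.70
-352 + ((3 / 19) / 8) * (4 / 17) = -227389 / 646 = -352.00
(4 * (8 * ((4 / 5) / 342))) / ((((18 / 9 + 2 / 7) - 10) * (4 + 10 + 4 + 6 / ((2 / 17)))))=-224 / 1592865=-0.00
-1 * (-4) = 4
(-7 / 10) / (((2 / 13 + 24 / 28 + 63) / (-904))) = 287924 / 29125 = 9.89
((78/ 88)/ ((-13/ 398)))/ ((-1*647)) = 597/ 14234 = 0.04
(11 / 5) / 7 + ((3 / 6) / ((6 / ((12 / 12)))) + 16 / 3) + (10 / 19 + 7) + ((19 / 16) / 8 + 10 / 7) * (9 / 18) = 7173457 / 510720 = 14.05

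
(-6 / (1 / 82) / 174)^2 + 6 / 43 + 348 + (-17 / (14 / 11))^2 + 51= 4150334087 / 7087948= 585.55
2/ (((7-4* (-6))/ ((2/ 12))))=1/ 93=0.01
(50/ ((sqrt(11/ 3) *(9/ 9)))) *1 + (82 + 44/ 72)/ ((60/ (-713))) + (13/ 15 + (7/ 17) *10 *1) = -3586483/ 3672 + 50 *sqrt(33)/ 11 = -950.60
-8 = -8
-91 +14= -77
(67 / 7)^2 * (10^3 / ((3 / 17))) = 76313000 / 147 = 519136.05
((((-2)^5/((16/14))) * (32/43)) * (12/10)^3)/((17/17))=-36.01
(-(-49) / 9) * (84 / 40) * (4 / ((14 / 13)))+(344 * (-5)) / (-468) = 26993 / 585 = 46.14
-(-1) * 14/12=1.17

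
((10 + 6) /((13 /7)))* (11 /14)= 88 /13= 6.77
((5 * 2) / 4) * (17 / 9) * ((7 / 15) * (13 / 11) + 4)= 12767 / 594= 21.49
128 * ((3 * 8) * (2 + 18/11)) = 122880/11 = 11170.91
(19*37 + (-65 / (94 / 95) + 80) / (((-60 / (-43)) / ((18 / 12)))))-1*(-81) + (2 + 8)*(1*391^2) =1150266255 / 752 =1529609.38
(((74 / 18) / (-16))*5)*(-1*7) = 1295 / 144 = 8.99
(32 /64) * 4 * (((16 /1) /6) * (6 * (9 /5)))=288 /5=57.60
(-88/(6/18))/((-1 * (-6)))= -44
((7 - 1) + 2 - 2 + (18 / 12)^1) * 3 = 22.50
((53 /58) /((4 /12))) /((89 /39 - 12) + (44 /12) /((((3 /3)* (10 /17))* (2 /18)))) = 31005 /524581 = 0.06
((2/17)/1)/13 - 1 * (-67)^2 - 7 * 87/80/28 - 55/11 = -317834267/70720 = -4494.26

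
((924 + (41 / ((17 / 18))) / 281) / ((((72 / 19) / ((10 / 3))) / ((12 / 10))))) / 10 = 13979839 / 143310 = 97.55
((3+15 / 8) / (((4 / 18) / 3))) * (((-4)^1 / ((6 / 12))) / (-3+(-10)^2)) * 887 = -934011 / 194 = -4814.49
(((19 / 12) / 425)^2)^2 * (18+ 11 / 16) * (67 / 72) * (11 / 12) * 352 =315897191753 / 292256683200000000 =0.00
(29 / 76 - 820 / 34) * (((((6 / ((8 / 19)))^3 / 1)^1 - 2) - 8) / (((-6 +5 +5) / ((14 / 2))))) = -39617807957 / 330752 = -119781.01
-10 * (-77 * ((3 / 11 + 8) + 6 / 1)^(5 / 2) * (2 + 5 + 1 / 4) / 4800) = 5003747 * sqrt(1727) / 232320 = 895.07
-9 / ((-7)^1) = 9 / 7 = 1.29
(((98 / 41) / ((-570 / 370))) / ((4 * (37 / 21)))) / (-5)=343 / 7790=0.04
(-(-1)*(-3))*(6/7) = -18/7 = -2.57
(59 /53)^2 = 3481 /2809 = 1.24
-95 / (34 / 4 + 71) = -190 / 159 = -1.19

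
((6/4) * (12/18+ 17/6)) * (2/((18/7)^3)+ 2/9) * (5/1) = 34685/3888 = 8.92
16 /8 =2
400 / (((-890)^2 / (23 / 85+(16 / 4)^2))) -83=-55877123 / 673285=-82.99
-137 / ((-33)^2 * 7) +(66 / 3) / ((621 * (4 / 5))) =27679 / 1051974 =0.03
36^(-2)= 1 / 1296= 0.00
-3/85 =-0.04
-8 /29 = -0.28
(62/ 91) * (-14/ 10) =-62/ 65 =-0.95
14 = 14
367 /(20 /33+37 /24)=32296 /189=170.88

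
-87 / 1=-87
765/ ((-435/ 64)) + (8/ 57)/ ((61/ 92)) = -11327584/ 100833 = -112.34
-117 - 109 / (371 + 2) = -43750 / 373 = -117.29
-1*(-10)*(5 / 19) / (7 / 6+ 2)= 300 / 361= 0.83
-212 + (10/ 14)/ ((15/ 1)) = -4451/ 21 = -211.95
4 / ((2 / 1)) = 2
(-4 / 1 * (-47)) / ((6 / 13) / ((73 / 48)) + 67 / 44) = 7850128 / 76255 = 102.95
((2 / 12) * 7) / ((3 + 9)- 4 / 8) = 7 / 69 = 0.10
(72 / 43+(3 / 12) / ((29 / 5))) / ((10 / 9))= 77103 / 49880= 1.55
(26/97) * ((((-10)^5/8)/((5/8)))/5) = -104000/97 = -1072.16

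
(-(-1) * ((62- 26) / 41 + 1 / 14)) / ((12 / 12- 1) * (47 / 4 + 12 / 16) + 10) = 109 / 1148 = 0.09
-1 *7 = -7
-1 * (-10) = 10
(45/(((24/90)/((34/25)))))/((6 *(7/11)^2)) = 94.45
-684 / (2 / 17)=-5814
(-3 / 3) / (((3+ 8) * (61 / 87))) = -87 / 671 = -0.13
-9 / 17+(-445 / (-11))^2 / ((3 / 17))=57225958 / 6171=9273.37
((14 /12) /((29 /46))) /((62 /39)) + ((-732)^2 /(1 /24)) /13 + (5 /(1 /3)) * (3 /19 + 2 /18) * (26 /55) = 14497462049843 /14655498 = 989216.61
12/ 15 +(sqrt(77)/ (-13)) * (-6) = 4/ 5 +6 * sqrt(77)/ 13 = 4.85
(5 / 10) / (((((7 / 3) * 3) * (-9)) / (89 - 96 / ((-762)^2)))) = -615205 / 870966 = -0.71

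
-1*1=-1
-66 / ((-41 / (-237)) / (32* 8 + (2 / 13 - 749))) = 100218294 / 533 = 188026.82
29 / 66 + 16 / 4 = 293 / 66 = 4.44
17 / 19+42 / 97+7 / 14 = 1.83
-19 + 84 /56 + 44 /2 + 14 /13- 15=-245 /26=-9.42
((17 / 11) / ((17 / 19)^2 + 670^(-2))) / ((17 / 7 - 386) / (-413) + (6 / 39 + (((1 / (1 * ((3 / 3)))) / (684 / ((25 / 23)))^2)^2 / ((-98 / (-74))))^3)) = 57134257208289346614084858664914176344655662410474371288404485734400 / 32040288920652589276406873445123780375525978423405378504387196497677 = 1.78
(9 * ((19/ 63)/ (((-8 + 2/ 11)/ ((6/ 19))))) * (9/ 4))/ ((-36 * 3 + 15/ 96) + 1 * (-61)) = 792/ 542101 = 0.00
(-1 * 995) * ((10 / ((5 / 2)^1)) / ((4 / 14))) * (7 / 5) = -19502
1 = 1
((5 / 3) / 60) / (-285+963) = 1 / 24408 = 0.00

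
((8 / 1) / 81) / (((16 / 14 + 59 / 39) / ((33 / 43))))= 8008 / 280575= 0.03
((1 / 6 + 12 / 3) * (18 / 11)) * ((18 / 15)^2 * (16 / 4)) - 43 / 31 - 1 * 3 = 11896 / 341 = 34.89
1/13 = 0.08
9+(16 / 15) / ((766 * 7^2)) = 9.00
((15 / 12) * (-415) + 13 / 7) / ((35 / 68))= -246041 / 245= -1004.25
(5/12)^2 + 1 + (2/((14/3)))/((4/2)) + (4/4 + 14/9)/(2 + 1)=6773/3024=2.24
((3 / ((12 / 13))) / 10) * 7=91 / 40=2.28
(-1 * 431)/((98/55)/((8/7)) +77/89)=-177.79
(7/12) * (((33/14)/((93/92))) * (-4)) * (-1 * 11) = 59.85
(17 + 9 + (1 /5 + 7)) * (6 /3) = 332 /5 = 66.40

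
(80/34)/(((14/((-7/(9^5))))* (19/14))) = -280/19072827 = -0.00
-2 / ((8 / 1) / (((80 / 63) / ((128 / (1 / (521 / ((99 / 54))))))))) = -55 / 6302016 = -0.00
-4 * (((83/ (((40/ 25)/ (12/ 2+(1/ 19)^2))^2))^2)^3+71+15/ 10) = -10169726343617495112.93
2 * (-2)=-4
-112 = -112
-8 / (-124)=2 / 31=0.06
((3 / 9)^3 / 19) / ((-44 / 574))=-287 / 11286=-0.03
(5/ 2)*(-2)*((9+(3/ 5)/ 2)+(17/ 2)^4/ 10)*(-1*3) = 255027/ 32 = 7969.59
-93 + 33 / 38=-3501 / 38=-92.13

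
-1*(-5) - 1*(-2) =7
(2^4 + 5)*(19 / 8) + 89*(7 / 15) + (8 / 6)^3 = 101281 / 1080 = 93.78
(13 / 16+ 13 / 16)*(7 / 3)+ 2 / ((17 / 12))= 2123 / 408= 5.20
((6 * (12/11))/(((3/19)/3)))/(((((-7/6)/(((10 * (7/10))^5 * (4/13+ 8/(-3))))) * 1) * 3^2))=67151168/143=469588.59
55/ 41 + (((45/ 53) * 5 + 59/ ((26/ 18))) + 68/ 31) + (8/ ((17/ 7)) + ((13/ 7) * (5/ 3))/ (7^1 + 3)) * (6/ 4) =22522782967/ 416842244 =54.03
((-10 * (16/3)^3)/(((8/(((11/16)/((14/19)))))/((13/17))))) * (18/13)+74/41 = -2715662/14637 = -185.53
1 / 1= 1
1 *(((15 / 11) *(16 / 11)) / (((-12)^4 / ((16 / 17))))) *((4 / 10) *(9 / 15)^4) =6 / 1285625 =0.00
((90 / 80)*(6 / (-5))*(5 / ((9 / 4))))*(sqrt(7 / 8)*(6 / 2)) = -9*sqrt(14) / 4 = -8.42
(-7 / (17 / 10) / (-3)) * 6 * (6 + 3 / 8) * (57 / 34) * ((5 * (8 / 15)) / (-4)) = -1995 / 34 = -58.68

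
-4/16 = -1/4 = -0.25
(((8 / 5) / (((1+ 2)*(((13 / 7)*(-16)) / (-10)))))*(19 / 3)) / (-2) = -133 / 234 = -0.57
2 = 2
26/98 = 13/49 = 0.27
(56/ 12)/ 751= 14/ 2253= 0.01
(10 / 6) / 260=1 / 156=0.01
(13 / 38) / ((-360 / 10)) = -13 / 1368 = -0.01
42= 42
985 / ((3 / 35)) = 34475 / 3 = 11491.67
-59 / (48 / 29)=-1711 / 48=-35.65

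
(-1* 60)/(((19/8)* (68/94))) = -11280/323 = -34.92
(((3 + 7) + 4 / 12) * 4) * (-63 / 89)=-2604 / 89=-29.26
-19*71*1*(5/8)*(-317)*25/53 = 126071.05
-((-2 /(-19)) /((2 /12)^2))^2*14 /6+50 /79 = -32.87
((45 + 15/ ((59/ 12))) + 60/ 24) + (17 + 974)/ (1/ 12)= 1409221/ 118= 11942.55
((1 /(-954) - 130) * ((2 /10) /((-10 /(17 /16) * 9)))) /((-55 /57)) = -40058783 /125928000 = -0.32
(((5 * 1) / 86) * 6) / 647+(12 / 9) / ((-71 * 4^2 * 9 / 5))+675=143998689815 / 213331428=675.00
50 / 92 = 25 / 46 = 0.54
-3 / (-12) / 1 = 1 / 4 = 0.25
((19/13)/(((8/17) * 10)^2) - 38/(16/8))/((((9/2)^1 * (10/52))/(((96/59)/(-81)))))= 525103/1194750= 0.44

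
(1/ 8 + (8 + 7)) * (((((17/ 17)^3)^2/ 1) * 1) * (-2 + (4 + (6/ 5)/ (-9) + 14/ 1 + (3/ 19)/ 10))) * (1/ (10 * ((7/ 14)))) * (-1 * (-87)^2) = -2763726999/ 7600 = -363648.29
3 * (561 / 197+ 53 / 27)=25588 / 1773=14.43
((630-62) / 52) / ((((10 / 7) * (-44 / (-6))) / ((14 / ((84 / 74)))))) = 18389 / 1430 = 12.86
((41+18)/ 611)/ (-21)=-59/ 12831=-0.00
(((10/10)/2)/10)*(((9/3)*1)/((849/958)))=479/2830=0.17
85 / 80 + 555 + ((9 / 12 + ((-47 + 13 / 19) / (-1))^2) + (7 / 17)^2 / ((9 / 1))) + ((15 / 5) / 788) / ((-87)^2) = 2701.98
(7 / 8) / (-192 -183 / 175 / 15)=-6125 / 1344488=-0.00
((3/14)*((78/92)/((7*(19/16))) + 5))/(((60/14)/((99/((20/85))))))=26266581/244720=107.33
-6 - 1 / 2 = -13 / 2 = -6.50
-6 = -6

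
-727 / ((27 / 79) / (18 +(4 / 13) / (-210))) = -1411013944 / 36855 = -38285.55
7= 7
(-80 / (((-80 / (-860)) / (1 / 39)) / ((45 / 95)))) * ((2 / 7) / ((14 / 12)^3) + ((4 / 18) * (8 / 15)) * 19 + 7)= -525833068 / 5337423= -98.52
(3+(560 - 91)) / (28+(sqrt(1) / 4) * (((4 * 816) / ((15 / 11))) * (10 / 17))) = 118 / 95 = 1.24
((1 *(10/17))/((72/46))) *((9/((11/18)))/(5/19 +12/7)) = 2.80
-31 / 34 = -0.91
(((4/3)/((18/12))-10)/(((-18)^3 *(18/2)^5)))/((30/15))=41/3099363912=0.00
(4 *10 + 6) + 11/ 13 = 609/ 13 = 46.85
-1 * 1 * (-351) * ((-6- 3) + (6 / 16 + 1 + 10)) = 6669 / 8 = 833.62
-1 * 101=-101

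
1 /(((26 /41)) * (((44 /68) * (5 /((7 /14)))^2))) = 697 /28600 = 0.02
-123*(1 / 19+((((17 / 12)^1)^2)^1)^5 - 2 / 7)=-3976.14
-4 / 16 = -1 / 4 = -0.25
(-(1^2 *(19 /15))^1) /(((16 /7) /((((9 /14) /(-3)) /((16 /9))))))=171 /2560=0.07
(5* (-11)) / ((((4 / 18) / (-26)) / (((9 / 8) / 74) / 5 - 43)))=-276685.43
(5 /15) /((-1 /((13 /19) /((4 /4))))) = -13 /57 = -0.23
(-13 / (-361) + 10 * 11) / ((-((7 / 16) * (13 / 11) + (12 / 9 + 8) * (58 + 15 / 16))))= -20973744 / 104948837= -0.20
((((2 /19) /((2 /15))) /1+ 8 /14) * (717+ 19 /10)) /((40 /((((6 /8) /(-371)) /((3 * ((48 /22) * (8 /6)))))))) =-2044757 /360908800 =-0.01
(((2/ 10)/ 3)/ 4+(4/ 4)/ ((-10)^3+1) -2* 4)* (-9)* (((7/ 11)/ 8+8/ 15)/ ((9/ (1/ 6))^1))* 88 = 129057343/ 1798200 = 71.77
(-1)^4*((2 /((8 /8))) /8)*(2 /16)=1 /32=0.03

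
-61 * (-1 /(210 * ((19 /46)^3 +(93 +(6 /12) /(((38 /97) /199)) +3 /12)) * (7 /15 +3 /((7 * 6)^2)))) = 1579373936 /884453408037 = 0.00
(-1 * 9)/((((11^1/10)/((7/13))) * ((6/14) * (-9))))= 490/429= 1.14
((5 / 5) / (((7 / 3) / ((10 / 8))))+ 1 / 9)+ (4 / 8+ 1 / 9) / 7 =185 / 252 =0.73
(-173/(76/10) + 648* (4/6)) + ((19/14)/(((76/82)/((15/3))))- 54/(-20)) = 1115227/2660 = 419.26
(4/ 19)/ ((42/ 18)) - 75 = -9963/ 133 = -74.91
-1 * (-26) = 26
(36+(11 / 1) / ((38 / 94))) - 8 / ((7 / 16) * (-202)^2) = 85759199 / 1356733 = 63.21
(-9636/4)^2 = 5803281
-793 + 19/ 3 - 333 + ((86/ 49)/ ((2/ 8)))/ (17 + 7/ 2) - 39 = -6981220/ 6027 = -1158.32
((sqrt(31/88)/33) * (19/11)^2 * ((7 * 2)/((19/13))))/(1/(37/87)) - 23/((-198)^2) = -23/39204+63973 * sqrt(682)/7642602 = 0.22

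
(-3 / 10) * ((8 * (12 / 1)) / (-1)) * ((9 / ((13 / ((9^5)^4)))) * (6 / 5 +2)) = 252101350959004475617536 / 325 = 775696464489244540361.65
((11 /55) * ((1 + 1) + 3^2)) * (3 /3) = 2.20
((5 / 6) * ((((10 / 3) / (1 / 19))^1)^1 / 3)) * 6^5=136800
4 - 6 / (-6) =5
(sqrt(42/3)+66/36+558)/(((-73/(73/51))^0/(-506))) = -849827/3 - 506*sqrt(14) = -285168.95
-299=-299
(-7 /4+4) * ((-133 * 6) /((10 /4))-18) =-758.70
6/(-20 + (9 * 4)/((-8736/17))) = -4368/14611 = -0.30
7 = 7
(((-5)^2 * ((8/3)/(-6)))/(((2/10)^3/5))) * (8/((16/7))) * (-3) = 218750/3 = 72916.67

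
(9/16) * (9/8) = 81/128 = 0.63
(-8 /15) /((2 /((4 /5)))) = -16 /75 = -0.21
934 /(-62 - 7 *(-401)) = 934 /2745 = 0.34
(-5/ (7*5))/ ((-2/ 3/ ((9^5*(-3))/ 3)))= -177147/ 14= -12653.36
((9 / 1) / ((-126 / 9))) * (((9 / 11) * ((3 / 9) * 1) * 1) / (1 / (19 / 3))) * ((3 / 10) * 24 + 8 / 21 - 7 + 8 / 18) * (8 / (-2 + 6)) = -6137 / 2695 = -2.28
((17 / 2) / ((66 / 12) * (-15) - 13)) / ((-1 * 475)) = 17 / 90725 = 0.00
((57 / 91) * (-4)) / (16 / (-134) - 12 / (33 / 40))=42009 / 245882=0.17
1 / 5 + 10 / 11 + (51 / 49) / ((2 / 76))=109579 / 2695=40.66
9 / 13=0.69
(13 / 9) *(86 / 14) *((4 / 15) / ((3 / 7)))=2236 / 405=5.52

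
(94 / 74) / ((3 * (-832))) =-47 / 92352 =-0.00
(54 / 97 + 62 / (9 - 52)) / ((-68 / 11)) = 10153 / 70907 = 0.14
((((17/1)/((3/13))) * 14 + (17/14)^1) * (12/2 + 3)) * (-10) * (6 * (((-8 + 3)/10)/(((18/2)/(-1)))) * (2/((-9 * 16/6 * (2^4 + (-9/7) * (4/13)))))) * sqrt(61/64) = 563771 * sqrt(61)/27264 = 161.50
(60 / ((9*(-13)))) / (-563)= 20 / 21957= 0.00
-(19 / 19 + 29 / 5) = -34 / 5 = -6.80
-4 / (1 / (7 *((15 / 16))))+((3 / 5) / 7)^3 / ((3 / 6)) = -4501659 / 171500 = -26.25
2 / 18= 1 / 9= 0.11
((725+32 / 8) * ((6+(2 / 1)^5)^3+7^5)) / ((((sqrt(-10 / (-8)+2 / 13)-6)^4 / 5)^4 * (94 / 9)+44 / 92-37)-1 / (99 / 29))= 38241193107062365327555168350717043577808639315148800000 * sqrt(949) / 63033525207131342103894581029115416489244997698286987989003+1181960730780492128290328077564759387888386952680468480000 / 63033525207131342103894581029115416489244997698286987989003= 0.04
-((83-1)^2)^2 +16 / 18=-406909576 / 9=-45212175.11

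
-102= -102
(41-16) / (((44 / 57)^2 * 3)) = 27075 / 1936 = 13.99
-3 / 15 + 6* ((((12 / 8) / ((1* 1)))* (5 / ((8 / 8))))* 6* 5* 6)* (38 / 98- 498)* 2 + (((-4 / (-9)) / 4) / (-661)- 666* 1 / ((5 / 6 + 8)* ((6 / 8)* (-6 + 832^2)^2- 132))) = -74596386731972650362269966 / 9253620993540214305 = -8061318.57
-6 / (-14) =3 / 7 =0.43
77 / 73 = 1.05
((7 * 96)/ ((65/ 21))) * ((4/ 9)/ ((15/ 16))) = 100352/ 975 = 102.93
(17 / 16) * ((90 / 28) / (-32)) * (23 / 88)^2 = -404685 / 55508992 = -0.01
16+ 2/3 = 16.67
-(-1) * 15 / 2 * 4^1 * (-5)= -150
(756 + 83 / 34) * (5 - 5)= 0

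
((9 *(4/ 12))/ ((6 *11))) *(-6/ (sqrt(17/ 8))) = -6 *sqrt(34)/ 187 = -0.19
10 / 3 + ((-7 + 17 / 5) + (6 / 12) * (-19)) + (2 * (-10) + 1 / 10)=-89 / 3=-29.67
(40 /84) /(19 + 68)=10 /1827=0.01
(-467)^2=218089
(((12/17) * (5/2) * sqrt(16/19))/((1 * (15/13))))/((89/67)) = 6968 * sqrt(19)/28747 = 1.06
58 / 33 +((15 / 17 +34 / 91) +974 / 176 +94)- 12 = 3361853 / 37128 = 90.55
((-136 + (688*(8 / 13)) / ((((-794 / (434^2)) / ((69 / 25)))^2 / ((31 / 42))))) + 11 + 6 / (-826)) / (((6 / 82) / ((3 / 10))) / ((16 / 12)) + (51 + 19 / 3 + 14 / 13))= 17429008847296498945944 / 7623188079985625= 2286314.95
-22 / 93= -0.24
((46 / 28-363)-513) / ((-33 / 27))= 715.38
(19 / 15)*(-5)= -19 / 3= -6.33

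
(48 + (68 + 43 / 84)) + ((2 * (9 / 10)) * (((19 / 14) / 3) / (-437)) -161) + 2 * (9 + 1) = -236573 / 9660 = -24.49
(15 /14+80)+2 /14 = 1137 /14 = 81.21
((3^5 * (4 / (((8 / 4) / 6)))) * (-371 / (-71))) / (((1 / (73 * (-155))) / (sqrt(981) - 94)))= 1150651587960 / 71 - 36722923020 * sqrt(109) / 71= 10806380503.21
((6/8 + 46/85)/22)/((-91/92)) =-10097/170170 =-0.06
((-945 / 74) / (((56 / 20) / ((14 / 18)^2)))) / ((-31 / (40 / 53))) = 12250 / 182373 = 0.07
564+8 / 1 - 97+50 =525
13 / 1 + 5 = 18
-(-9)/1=9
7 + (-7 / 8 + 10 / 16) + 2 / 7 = 197 / 28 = 7.04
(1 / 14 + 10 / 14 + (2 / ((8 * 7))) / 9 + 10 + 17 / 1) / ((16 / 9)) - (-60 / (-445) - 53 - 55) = 123.50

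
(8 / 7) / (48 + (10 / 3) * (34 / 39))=234 / 10423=0.02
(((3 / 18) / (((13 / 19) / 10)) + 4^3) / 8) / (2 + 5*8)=2591 / 13104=0.20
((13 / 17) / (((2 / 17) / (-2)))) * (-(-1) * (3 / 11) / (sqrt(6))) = -13 * sqrt(6) / 22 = -1.45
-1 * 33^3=-35937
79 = 79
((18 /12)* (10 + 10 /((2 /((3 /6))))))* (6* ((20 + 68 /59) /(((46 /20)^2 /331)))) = 4647240000 /31211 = 148897.50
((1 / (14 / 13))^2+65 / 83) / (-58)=-923 / 32536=-0.03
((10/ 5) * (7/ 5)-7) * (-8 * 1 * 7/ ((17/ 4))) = 4704/ 85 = 55.34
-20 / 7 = -2.86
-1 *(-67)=67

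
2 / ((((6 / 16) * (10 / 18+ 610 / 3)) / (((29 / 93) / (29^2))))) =16 / 1649665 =0.00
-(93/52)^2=-8649/2704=-3.20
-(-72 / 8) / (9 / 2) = 2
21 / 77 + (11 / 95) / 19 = 5536 / 19855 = 0.28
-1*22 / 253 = -2 / 23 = -0.09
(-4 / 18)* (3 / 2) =-1 / 3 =-0.33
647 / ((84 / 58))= 18763 / 42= 446.74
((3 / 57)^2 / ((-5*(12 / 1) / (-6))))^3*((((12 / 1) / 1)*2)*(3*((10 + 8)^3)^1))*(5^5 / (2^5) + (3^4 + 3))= 38139093 / 23522940500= 0.00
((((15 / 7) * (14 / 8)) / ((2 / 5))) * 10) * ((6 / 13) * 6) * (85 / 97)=286875 / 1261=227.50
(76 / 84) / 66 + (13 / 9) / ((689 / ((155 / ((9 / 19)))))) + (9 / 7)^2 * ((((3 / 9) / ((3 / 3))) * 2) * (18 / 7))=3.53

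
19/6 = 3.17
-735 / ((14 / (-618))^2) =-1432215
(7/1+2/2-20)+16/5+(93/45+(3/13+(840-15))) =159607/195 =818.50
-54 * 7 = -378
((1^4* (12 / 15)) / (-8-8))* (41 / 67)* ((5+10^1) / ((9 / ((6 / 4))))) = -41 / 536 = -0.08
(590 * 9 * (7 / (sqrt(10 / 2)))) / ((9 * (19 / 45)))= 37170 * sqrt(5) / 19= 4374.46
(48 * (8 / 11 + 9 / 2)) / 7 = 2760 / 77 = 35.84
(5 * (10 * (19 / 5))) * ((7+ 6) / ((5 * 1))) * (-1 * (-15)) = 7410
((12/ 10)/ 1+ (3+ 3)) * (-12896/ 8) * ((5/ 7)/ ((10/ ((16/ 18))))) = -25792/ 35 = -736.91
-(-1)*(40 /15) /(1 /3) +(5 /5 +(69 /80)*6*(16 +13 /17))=13023 /136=95.76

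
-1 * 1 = -1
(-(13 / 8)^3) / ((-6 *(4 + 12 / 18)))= 2197 / 14336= 0.15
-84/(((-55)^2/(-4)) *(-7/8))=-384/3025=-0.13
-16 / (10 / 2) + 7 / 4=-29 / 20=-1.45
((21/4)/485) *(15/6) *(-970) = -105/4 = -26.25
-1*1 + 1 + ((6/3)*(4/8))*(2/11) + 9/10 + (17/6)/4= 2363/1320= 1.79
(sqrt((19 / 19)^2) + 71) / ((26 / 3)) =108 / 13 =8.31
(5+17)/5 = 22/5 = 4.40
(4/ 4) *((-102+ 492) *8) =3120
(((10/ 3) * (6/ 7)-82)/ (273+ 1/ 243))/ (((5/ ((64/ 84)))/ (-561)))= 100697256/ 4063325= 24.78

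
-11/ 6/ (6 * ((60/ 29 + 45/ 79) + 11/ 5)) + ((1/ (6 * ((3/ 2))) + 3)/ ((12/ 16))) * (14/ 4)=14.46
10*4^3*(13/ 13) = 640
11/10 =1.10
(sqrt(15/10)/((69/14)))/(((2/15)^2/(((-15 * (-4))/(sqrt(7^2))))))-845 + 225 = -620 + 1125 * sqrt(6)/23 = -500.19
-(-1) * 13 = 13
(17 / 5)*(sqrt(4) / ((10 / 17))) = 11.56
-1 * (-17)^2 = -289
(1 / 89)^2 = 1 / 7921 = 0.00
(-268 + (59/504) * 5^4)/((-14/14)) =98197/504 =194.84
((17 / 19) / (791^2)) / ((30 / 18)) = 51 / 59439695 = 0.00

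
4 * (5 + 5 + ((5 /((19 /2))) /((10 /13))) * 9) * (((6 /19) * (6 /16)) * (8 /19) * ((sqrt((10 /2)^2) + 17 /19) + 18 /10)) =24.80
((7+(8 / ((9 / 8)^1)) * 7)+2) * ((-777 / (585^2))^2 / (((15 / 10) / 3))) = 70971698 / 117117950625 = 0.00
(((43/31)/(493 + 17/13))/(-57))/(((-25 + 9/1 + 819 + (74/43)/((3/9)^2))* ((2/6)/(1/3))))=-24037/399630144690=-0.00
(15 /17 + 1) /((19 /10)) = 320 /323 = 0.99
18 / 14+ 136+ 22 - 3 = 1094 / 7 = 156.29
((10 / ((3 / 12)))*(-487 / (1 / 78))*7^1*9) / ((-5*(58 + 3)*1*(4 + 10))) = 1367496 / 61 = 22417.97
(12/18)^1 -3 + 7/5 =-14/15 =-0.93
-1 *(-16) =16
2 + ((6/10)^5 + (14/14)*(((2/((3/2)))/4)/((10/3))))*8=10694/3125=3.42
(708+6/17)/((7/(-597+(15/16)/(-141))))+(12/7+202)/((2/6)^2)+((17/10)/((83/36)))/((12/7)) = -1087743118611/18568760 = -58579.20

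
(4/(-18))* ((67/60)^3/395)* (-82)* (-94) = -579570301/95985000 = -6.04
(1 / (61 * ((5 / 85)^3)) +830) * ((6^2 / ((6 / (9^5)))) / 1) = 19678551642 / 61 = 322599207.25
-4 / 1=-4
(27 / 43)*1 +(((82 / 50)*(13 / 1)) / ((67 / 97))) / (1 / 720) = 320141637 / 14405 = 22224.34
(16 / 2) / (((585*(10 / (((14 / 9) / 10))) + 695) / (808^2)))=36560384 / 268115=136.36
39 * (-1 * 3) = -117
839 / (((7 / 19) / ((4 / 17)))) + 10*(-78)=-29056 / 119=-244.17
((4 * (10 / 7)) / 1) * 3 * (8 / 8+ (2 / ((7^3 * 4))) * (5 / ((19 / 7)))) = 112020 / 6517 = 17.19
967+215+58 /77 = 91072 /77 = 1182.75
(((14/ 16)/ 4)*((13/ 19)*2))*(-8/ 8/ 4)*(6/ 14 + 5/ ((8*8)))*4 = -2951/ 19456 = -0.15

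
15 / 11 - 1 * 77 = -832 / 11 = -75.64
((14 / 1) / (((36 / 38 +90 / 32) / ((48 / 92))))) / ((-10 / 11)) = -93632 / 43815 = -2.14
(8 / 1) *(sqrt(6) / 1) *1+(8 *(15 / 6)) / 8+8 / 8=7 / 2+8 *sqrt(6)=23.10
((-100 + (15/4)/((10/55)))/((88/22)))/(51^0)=-635/32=-19.84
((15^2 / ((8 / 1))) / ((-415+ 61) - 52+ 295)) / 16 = -75 / 4736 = -0.02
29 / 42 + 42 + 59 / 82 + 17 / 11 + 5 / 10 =861017 / 18942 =45.46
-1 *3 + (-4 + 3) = -4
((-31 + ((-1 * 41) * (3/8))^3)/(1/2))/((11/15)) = -28151085/2816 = -9996.83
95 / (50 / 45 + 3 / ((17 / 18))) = 22.16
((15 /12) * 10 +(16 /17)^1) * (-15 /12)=-2285 /136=-16.80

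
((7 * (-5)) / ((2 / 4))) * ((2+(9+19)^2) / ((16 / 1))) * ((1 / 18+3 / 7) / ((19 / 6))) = -39955 / 76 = -525.72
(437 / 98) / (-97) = -437 / 9506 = -0.05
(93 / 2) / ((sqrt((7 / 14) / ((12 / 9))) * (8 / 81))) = 768.83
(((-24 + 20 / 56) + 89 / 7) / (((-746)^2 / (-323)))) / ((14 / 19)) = 938961 / 109077136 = 0.01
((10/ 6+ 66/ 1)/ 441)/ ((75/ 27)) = 29/ 525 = 0.06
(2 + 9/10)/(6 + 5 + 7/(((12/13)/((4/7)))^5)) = 16919847/67891660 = 0.25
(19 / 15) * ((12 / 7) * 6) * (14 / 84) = 76 / 35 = 2.17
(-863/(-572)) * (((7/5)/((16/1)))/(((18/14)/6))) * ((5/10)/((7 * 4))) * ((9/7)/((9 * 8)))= 863/4392960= 0.00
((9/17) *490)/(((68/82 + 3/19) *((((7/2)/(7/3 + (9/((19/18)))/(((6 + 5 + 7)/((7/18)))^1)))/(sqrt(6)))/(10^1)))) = 24710700 *sqrt(6)/13073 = 4630.05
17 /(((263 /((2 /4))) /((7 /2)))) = 119 /1052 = 0.11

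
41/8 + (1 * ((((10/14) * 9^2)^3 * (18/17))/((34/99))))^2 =28026930356786967772289/78609297032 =356534550173.85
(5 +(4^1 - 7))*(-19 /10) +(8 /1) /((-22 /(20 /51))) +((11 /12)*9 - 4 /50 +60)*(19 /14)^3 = 25624209563 /153938400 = 166.46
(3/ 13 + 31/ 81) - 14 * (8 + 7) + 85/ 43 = -9391307/ 45279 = -207.41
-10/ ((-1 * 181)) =10/ 181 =0.06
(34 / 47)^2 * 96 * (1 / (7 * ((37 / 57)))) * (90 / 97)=569306880 / 55496707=10.26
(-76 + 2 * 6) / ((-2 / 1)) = 32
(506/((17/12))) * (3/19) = 56.40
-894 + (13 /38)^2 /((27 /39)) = -11616227 /12996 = -893.83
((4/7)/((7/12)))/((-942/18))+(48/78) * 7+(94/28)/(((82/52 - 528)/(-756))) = 12470240924/1368823183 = 9.11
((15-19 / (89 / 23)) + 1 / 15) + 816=826.16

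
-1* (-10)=10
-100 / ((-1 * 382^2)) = 0.00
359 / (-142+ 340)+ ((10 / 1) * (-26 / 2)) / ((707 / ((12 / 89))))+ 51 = 657676931 / 12458754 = 52.79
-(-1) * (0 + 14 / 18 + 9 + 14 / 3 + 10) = 220 / 9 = 24.44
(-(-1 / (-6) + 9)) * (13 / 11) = -65 / 6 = -10.83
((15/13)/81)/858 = 5/301158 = 0.00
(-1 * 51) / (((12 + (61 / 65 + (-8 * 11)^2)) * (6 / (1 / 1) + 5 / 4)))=-4420 / 4873943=-0.00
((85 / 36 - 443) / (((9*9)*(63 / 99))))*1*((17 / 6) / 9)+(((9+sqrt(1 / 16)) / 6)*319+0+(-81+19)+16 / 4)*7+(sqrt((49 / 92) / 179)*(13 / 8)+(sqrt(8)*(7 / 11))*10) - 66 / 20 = 91*sqrt(4117) / 65872+140*sqrt(2) / 11+8351045449 / 2755620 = 3048.64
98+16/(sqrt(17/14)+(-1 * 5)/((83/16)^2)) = 759333136 * sqrt(238)/783853857+78792892066/783853857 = 115.46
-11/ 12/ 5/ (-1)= 11/ 60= 0.18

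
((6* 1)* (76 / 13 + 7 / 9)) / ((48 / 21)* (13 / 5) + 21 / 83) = 4502750 / 701961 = 6.41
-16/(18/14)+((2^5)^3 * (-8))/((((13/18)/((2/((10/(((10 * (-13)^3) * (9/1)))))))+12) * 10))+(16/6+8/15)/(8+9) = -1104238397792/502659315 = -2196.79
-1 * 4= -4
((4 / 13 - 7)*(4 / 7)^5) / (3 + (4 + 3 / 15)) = -37120 / 655473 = -0.06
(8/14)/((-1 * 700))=-1/1225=-0.00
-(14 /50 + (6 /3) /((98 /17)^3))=-3416997 /11764900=-0.29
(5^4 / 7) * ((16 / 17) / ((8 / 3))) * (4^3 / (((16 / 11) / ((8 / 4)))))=330000 / 119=2773.11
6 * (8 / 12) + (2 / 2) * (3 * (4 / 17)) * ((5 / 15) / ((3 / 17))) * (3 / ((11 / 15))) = 104 / 11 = 9.45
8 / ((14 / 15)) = 60 / 7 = 8.57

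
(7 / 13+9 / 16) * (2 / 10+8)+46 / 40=2117 / 208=10.18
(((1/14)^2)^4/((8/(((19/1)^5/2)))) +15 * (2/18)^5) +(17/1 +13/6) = 8908206636883817/464767295827968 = 19.17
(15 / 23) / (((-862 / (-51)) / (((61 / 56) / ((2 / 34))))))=793305 / 1110256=0.71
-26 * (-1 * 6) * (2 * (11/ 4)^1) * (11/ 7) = 9438/ 7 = 1348.29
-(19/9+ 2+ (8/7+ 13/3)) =-604/63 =-9.59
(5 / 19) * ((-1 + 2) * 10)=50 / 19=2.63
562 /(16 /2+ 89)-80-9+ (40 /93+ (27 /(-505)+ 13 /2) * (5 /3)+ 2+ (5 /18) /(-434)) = -5359878355 /76534164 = -70.03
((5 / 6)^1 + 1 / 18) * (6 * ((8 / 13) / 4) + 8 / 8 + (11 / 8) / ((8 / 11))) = 3173 / 936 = 3.39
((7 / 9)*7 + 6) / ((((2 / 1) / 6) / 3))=103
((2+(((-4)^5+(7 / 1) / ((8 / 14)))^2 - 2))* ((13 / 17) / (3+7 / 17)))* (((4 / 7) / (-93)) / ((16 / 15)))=-1064583585 / 805504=-1321.64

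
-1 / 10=-0.10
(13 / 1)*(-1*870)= -11310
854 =854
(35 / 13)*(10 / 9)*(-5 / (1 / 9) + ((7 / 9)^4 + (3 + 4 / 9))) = -94585750 / 767637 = -123.22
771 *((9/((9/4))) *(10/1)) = 30840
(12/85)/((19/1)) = 12/1615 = 0.01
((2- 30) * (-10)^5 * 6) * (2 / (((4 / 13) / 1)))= 109200000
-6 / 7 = -0.86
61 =61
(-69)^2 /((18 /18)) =4761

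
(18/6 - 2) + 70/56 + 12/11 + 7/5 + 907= 200583/220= 911.74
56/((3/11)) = 616/3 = 205.33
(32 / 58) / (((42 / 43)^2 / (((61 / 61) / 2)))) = 3698 / 12789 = 0.29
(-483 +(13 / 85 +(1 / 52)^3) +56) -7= -5185201131 / 11951680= -433.85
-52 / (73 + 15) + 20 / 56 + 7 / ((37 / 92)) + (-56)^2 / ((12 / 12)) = 3153.17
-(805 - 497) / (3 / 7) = -2156 / 3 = -718.67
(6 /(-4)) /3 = -1 /2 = -0.50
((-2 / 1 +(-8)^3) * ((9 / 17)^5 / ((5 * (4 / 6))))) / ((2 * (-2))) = 45526779 / 28397140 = 1.60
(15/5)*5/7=15/7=2.14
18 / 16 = 9 / 8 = 1.12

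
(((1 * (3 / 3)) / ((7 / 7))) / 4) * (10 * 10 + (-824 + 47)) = -677 / 4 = -169.25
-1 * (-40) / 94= 20 / 47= 0.43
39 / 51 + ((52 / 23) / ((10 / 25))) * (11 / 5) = 5161 / 391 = 13.20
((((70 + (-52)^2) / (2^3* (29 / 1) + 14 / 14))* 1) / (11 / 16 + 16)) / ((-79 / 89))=-44384 / 55221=-0.80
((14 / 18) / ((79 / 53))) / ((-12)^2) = 371 / 102384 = 0.00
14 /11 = 1.27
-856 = -856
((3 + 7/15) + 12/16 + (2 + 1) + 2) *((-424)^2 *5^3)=621350800/3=207116933.33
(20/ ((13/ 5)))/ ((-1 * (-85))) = 20/ 221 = 0.09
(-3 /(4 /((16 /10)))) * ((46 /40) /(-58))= 69 /2900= 0.02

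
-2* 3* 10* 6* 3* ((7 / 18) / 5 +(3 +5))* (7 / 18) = -3392.67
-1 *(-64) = 64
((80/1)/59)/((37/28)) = 2240/2183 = 1.03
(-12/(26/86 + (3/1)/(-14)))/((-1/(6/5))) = 163.56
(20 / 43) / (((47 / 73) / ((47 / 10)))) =146 / 43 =3.40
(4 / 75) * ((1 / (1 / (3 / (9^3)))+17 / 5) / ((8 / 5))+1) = 0.17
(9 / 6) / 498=1 / 332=0.00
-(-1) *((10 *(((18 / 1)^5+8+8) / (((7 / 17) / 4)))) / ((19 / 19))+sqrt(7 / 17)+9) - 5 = sqrt(119) / 17+1284917148 / 7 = 183559593.21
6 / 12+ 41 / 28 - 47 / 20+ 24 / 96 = -19 / 140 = -0.14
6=6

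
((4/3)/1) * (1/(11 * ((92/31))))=31/759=0.04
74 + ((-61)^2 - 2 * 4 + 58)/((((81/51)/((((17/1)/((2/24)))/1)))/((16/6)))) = 3875134/3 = 1291711.33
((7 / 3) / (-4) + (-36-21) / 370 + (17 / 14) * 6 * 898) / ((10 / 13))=1321581313 / 155400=8504.38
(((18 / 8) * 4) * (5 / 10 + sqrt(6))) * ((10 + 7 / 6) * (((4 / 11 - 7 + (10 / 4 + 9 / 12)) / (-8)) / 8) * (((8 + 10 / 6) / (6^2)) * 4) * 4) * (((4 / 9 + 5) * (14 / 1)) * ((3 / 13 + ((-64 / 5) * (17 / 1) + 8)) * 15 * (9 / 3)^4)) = -4054157885127 * sqrt(6) / 9152 - 4054157885127 / 18304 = -1306566553.52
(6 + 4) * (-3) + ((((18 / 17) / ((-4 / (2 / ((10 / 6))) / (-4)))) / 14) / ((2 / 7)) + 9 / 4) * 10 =-147 / 34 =-4.32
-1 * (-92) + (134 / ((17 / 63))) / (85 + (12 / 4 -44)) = 38629 / 374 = 103.29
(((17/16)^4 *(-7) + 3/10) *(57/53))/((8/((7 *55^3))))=-37505832030975/27787264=-1349749.01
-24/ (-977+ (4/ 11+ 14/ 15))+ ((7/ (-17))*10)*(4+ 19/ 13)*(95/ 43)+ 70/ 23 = -46.62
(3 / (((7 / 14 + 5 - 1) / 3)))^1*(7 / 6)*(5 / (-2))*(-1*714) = 4165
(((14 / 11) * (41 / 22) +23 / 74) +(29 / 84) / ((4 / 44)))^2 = 5939188332025 / 141427140624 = 41.99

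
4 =4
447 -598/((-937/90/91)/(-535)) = -2619807861/937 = -2795952.89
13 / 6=2.17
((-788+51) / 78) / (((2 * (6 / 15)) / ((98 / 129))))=-180565 / 20124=-8.97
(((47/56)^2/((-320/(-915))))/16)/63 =134749/67436544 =0.00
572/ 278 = 286/ 139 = 2.06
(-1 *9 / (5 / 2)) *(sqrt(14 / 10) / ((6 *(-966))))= sqrt(35) / 8050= 0.00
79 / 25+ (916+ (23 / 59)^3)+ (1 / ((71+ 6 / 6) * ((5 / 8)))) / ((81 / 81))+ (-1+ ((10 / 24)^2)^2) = 97766976106331 / 106468473600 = 918.27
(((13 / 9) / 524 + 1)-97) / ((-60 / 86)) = 19467089 / 141480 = 137.60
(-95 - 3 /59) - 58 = -9030 /59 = -153.05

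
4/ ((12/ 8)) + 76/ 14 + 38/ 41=7768/ 861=9.02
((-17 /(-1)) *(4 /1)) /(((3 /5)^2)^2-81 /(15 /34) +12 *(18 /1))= 2.09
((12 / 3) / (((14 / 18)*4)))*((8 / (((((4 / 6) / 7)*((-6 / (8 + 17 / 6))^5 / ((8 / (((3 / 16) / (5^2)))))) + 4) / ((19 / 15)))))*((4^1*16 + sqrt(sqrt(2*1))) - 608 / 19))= 661365656250*2^(1 / 4) / 203050623179 + 21163701000000 / 203050623179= 108.10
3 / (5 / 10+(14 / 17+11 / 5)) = 510 / 599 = 0.85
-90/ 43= -2.09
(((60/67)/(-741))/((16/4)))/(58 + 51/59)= -295/57474677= -0.00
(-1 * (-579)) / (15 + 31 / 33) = 19107 / 526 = 36.33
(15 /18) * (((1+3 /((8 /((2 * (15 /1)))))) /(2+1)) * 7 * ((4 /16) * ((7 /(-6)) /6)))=-12005 /10368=-1.16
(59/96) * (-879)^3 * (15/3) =-66783224835/32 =-2086975776.09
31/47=0.66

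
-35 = -35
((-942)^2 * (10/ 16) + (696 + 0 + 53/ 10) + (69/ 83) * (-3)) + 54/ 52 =5991712297/ 10790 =555302.34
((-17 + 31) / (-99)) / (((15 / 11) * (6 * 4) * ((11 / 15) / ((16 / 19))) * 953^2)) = -28 / 5125023387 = -0.00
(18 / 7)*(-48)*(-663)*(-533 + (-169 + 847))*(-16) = -1328970240 / 7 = -189852891.43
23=23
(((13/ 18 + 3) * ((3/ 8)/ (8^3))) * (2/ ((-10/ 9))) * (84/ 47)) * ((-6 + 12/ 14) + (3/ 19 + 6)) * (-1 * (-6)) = -0.05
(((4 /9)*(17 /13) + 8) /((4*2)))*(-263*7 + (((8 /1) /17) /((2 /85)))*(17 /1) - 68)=-131273 /78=-1682.99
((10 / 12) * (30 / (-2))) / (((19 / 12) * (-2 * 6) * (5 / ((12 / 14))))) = 15 / 133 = 0.11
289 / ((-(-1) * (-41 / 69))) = -19941 / 41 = -486.37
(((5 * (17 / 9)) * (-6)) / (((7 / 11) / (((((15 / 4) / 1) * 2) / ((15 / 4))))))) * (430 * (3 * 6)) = -9649200 / 7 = -1378457.14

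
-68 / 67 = -1.01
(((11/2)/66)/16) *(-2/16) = -1/1536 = -0.00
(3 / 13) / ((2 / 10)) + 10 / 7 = 235 / 91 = 2.58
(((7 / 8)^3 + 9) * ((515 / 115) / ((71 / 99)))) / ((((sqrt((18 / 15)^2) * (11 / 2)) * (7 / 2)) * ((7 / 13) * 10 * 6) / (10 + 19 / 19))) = 72923279 / 81937408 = 0.89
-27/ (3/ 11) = -99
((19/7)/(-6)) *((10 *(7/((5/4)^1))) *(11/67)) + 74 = 14038/201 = 69.84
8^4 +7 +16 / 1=4119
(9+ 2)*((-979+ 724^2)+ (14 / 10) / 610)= 5755167.03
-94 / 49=-1.92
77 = 77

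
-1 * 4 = -4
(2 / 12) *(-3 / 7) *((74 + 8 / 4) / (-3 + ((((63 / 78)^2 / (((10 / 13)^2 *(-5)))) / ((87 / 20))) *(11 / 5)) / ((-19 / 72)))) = 2617250 / 1242633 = 2.11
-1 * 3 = -3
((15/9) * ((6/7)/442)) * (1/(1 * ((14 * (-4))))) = -5/86632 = -0.00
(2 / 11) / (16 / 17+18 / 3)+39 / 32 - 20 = -389505 / 20768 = -18.76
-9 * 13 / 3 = -39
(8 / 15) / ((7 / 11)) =88 / 105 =0.84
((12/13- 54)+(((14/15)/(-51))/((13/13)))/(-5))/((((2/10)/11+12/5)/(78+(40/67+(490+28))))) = -386792362352/29539965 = -13093.87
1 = 1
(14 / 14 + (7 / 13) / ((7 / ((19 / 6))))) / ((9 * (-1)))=-97 / 702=-0.14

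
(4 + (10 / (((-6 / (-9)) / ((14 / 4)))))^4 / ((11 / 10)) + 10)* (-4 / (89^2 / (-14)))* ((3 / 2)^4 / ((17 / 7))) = 101781.20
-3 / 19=-0.16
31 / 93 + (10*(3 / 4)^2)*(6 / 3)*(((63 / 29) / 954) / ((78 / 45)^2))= 8524721 / 24936288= 0.34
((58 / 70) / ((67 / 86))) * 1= 2494 / 2345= 1.06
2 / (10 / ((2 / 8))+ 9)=2 / 49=0.04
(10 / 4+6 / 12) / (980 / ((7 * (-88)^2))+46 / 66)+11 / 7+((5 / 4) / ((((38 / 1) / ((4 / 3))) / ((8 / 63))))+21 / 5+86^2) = 78891714934 / 10652445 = 7405.97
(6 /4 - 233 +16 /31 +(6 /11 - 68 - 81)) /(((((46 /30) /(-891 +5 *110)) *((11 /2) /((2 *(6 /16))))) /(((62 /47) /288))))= 40110435 /761024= 52.71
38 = 38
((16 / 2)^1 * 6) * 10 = 480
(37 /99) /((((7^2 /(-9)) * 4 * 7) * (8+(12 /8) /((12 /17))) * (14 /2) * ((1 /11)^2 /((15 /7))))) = -4070 /453789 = -0.01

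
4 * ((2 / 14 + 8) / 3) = 76 / 7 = 10.86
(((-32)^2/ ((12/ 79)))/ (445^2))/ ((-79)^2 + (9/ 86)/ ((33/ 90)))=149468/ 27402897525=0.00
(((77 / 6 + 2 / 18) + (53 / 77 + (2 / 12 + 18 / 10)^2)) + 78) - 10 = 85.50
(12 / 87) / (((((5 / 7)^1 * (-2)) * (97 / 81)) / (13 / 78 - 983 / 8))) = 111321 / 11252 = 9.89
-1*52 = -52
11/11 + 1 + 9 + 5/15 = 34/3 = 11.33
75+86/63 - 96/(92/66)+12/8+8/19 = 518495/55062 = 9.42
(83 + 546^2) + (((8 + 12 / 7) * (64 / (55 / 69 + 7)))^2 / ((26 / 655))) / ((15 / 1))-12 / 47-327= 668447209047796 / 2166415979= 308549.80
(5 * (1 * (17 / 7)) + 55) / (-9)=-470 / 63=-7.46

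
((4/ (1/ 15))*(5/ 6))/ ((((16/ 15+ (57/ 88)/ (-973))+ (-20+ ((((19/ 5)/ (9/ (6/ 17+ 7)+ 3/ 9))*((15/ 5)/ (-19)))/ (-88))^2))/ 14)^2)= 14561843236063757936067870720000/ 532689452519826333772653900169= 27.34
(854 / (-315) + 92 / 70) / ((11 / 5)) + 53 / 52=1259 / 3276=0.38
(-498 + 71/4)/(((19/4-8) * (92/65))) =9605/92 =104.40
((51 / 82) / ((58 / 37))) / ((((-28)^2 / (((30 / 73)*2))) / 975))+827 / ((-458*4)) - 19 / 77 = -50159478321 / 171415048112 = -0.29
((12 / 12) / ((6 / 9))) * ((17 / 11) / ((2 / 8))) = 9.27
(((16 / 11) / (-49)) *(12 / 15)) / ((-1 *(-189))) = -64 / 509355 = -0.00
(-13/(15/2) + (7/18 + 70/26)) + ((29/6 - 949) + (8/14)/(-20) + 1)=-771373/819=-941.85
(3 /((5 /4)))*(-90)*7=-1512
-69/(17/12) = -828/17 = -48.71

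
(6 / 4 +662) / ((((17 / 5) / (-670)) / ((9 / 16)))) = -20004525 / 272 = -73546.05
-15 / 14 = -1.07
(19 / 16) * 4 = 4.75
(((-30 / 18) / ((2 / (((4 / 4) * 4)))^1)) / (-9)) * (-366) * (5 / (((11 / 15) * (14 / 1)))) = -66.02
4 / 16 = 1 / 4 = 0.25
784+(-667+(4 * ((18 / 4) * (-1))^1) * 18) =-207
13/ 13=1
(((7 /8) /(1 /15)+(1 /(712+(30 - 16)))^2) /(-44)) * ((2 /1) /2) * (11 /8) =-13835747 /33732864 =-0.41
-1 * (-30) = 30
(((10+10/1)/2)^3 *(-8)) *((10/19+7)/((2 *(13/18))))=-792000/19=-41684.21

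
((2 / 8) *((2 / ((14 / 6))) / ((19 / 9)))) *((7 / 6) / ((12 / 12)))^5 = 2401 / 10944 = 0.22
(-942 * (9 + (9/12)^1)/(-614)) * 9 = 165321/1228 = 134.63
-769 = -769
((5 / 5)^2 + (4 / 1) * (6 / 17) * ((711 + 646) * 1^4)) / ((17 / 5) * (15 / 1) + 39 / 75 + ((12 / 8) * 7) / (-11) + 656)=17921750 / 6606387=2.71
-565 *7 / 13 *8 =-31640 / 13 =-2433.85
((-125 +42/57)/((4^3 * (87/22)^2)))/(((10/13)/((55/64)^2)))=-748960355/6283198464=-0.12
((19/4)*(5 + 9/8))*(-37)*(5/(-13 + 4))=172235/288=598.04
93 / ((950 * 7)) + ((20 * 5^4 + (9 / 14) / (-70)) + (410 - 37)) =1198476747 / 93100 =12873.00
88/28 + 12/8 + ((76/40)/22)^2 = 1575527/338800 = 4.65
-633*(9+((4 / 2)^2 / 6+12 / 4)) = -8018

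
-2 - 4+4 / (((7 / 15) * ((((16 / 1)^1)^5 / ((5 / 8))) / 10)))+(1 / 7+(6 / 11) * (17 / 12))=-410513379 / 80740352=-5.08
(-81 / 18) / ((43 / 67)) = -603 / 86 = -7.01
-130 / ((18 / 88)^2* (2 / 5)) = -629200 / 81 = -7767.90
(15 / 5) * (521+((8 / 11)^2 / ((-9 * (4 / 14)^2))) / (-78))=22127783 / 14157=1563.03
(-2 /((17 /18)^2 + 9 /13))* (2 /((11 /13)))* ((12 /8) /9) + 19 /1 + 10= 2092183 /73403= 28.50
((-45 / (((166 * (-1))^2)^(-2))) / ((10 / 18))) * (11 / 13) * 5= -3382829120880 / 13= -260217624683.08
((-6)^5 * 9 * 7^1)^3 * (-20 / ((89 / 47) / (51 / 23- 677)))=-1715181069176627370393600 / 2047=-837899887238215618169.81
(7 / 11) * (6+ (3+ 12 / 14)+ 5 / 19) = 1346 / 209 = 6.44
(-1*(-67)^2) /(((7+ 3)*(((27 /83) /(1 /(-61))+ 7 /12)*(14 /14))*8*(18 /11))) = 4098457 /2301960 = 1.78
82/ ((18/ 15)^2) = 1025/ 18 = 56.94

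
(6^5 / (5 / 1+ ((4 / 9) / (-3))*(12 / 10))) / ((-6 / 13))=-758160 / 217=-3493.82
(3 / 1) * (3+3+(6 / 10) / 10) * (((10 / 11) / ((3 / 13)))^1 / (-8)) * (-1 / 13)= 303 / 440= 0.69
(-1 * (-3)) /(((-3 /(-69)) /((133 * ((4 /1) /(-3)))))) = -12236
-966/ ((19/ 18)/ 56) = -973728/ 19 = -51248.84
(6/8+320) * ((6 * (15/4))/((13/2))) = 57735/52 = 1110.29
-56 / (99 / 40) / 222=-1120 / 10989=-0.10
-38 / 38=-1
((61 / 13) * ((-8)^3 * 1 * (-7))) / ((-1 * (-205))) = 218624 / 2665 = 82.04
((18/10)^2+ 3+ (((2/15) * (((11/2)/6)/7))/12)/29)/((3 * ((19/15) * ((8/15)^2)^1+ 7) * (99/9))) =34201715/1331278872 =0.03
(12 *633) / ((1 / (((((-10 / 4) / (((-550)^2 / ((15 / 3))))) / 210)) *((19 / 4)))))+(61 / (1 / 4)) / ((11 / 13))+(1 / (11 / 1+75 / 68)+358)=901240913779 / 1394162000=646.44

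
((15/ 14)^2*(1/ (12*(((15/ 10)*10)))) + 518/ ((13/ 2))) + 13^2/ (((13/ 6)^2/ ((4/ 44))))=9302091/ 112112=82.97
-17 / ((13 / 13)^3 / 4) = -68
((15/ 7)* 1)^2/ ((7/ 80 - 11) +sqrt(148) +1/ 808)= 53426778000/ 30864652973 +9792960000* sqrt(37)/ 30864652973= 3.66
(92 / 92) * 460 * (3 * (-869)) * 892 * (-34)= 36369944160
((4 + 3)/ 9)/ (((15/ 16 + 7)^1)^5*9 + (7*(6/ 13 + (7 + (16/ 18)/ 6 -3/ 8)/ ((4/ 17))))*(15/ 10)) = 95420416/ 34827078796387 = 0.00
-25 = -25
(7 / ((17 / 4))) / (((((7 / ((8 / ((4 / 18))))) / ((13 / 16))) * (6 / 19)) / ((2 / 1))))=741 / 17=43.59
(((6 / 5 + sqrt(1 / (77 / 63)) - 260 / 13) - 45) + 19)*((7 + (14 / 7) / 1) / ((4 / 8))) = -4032 / 5 + 54*sqrt(11) / 11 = -790.12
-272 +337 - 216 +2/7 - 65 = -1510/7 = -215.71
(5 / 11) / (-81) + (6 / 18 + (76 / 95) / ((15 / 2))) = 9676 / 22275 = 0.43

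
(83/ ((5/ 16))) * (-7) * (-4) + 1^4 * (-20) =37084/ 5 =7416.80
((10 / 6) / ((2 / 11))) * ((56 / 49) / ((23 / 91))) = 2860 / 69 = 41.45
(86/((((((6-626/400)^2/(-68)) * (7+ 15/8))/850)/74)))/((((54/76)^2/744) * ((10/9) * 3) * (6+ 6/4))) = -1686113684357120000/13574125557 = -124215270.98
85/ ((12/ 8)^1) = 170/ 3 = 56.67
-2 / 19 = -0.11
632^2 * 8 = 3195392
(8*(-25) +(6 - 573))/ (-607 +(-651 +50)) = 767/ 1208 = 0.63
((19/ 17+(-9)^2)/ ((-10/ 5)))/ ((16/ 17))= -349/ 8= -43.62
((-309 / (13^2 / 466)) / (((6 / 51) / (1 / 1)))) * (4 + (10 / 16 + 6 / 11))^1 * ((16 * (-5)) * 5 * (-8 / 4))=-4283821500 / 143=-29956793.71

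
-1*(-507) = 507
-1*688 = -688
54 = 54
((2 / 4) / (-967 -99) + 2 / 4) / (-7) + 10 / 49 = 13865 / 104468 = 0.13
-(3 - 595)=592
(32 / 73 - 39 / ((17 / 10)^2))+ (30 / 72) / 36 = -118889779 / 9113904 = -13.04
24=24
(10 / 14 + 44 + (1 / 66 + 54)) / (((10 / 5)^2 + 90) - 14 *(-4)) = 45613 / 69300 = 0.66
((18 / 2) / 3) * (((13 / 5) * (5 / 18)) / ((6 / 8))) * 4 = 104 / 9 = 11.56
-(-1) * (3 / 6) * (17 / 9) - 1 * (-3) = 71 / 18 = 3.94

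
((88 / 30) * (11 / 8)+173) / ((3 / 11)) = 649.12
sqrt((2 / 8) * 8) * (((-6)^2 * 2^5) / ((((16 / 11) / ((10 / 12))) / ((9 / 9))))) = 660 * sqrt(2) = 933.38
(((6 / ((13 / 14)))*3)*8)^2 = 4064256 / 169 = 24048.85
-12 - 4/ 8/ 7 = -169/ 14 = -12.07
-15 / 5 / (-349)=3 / 349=0.01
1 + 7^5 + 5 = 16813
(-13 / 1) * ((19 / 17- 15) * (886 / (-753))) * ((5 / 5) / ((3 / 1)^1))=-2718248 / 38403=-70.78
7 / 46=0.15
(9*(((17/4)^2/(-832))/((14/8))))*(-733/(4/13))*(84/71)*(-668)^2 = 140417162.42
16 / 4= 4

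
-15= -15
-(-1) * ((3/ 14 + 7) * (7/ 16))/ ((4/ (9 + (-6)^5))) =-784467/ 128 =-6128.65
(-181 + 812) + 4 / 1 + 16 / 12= 636.33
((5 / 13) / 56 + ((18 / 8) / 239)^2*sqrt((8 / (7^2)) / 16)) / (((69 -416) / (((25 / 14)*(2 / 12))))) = -125 / 21219744 -675*sqrt(2) / 124317230464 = -0.00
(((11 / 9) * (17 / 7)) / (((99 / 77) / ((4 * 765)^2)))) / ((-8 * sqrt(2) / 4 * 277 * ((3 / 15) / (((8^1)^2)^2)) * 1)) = -110680064000 * sqrt(2) / 277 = -565073096.00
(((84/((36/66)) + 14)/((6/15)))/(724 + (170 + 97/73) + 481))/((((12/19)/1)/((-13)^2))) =431795/5288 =81.66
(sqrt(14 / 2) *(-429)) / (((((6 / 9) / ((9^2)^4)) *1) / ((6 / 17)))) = -166203389781 *sqrt(7) / 17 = -25866637436.26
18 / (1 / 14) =252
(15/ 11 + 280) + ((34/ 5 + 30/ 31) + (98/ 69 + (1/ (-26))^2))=23107116521/ 79528020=290.55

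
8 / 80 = 1 / 10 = 0.10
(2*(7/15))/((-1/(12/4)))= -14/5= -2.80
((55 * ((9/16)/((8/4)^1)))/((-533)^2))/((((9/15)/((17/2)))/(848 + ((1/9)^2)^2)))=26010433075/39763369152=0.65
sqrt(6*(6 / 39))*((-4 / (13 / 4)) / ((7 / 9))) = -288*sqrt(39) / 1183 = -1.52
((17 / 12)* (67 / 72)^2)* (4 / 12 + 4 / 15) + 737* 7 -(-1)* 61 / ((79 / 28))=42439038647 / 8190720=5181.36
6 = 6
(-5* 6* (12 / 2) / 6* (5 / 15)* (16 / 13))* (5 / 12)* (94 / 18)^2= -441800 / 3159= -139.85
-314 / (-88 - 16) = 157 / 52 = 3.02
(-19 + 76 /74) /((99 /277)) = -184205 /3663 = -50.29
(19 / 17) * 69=1311 / 17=77.12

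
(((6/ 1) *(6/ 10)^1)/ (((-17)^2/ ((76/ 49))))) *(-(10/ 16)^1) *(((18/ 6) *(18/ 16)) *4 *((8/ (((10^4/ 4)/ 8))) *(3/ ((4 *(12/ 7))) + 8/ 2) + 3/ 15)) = -9234/ 180625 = -0.05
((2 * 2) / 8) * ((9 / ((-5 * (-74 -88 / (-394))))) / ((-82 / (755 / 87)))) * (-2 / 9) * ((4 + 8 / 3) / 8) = 148735 / 622113336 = 0.00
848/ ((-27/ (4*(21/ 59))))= -23744/ 531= -44.72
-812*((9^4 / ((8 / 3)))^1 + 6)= -4005393 / 2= -2002696.50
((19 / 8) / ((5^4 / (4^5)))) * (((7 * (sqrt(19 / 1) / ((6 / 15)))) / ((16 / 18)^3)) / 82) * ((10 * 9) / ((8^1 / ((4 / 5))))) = 872613 * sqrt(19) / 82000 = 46.39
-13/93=-0.14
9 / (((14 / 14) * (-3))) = -3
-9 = -9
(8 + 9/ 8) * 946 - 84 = 34193/ 4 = 8548.25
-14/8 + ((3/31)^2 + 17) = 58657/3844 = 15.26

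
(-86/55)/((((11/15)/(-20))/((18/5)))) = 18576/121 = 153.52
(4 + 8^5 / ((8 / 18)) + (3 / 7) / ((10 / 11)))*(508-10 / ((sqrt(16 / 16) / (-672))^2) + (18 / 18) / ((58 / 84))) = -337920378108989 / 1015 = -332926480895.56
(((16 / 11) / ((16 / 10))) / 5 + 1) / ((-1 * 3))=-13 / 33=-0.39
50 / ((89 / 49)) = 2450 / 89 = 27.53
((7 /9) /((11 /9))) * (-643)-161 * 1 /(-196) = -125775 /308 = -408.36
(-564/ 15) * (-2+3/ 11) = 64.95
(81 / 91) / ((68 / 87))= 7047 / 6188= 1.14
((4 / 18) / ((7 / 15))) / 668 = 5 / 7014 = 0.00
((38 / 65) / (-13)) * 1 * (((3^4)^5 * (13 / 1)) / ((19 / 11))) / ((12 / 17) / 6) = -10031210507.49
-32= -32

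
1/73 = 0.01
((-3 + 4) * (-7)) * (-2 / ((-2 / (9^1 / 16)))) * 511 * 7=-225351 / 16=-14084.44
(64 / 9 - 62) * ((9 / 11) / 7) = -494 / 77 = -6.42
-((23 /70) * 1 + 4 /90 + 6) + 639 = 79711 /126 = 632.63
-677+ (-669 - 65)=-1411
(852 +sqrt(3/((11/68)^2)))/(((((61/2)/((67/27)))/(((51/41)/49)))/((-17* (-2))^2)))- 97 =179069024* sqrt(3)/12132351 +712214753/367647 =1962.79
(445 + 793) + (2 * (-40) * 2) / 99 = 1236.38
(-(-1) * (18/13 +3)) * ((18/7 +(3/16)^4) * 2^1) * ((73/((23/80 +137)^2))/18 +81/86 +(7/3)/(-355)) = 15451072189779897973/732097358263025664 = 21.11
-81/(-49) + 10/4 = 407/98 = 4.15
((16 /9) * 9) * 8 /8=16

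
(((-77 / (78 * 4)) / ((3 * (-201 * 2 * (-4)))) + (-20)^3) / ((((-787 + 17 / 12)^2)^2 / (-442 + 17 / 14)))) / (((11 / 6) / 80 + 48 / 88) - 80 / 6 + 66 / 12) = -1768538614829760 / 1387712322363618103853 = -0.00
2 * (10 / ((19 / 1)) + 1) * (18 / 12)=87 / 19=4.58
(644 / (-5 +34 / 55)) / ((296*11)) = -805 / 17834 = -0.05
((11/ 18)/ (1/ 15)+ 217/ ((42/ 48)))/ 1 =257.17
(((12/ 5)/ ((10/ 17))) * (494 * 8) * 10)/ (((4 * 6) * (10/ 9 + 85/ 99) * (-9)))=-28424/ 75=-378.99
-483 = -483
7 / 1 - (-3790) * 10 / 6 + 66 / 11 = 18989 / 3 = 6329.67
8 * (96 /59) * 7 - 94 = -170 /59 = -2.88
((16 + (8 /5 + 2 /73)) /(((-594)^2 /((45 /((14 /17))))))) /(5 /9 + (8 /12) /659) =36040051 /7347748716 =0.00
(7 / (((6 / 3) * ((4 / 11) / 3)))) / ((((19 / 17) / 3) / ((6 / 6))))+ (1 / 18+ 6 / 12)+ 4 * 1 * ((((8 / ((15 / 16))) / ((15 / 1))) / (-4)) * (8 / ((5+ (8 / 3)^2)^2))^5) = 632020996392099686698445317 / 8096383767105040940314200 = 78.06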